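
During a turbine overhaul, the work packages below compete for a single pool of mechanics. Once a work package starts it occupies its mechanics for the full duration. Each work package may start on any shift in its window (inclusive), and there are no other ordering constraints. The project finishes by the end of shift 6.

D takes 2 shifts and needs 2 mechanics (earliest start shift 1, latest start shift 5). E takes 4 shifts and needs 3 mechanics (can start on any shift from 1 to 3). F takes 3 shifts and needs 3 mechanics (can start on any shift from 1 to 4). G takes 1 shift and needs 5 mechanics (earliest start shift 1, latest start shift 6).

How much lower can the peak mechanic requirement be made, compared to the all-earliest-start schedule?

Early-start peak: s1:13  s2:8  s3:6  s4:3  s5:0  s6:0 ⇒ 13.
Leveled (D@1, E@1, F@3, G@6): s1:5  s2:5  s3:6  s4:6  s5:3  s6:5 ⇒ 6.
Reduction 13 − 6 = 7.

7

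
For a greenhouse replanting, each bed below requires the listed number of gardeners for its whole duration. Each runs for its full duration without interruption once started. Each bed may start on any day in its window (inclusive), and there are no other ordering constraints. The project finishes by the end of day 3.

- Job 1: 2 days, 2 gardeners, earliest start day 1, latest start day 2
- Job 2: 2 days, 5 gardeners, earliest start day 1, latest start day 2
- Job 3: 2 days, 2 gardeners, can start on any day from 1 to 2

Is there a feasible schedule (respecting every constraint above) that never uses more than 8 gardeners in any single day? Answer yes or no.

no

The minimum achievable peak is 9; 8 < 9, so no feasible schedule stays within the cap.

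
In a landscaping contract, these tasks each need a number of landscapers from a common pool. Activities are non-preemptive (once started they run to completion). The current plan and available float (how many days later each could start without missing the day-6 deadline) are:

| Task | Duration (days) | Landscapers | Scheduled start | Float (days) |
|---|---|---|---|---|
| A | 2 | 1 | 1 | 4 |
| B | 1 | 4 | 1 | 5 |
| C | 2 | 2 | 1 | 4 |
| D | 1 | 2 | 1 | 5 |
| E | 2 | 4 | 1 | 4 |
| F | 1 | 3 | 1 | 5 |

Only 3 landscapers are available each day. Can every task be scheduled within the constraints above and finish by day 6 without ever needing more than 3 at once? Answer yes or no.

no

Total landscaper-days = 23; over 6 days the average is 23/6 > 3, so some day must exceed 3.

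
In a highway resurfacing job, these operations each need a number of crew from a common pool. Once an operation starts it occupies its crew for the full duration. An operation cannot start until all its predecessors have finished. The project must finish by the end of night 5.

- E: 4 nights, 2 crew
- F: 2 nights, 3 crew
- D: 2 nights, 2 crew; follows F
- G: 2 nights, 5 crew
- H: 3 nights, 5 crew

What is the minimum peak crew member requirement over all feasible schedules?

Early-start (E@1, F@1, D@3, G@1, H@1) gives peak 15: n1:15  n2:15  n3:9  n4:4  n5:0.
Shift H→3.
Schedule E@1, F@1, D@3, G@1, H@3: n1:10  n2:10  n3:9  n4:9  n5:5 — peak 10.

10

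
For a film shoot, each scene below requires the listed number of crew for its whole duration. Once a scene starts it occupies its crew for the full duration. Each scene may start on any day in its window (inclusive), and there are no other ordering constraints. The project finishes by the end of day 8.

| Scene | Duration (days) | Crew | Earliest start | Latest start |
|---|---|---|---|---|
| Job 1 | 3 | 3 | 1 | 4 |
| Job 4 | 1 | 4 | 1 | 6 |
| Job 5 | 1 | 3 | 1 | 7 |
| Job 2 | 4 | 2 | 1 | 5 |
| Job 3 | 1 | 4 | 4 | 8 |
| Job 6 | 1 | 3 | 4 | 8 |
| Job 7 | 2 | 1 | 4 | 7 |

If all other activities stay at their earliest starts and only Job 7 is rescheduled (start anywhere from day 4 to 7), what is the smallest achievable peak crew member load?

Job 7@4: d1:12  d2:5  d3:5  d4:10  d5:1  d6:0  d7:0  d8:0 → peak 12
Job 7@5: d1:12  d2:5  d3:5  d4:9  d5:1  d6:1  d7:0  d8:0 → peak 12
Job 7@6: d1:12  d2:5  d3:5  d4:9  d5:0  d6:1  d7:1  d8:0 → peak 12
Job 7@7: d1:12  d2:5  d3:5  d4:9  d5:0  d6:0  d7:1  d8:1 → peak 12
Best is Job 7@4, peak 12.

12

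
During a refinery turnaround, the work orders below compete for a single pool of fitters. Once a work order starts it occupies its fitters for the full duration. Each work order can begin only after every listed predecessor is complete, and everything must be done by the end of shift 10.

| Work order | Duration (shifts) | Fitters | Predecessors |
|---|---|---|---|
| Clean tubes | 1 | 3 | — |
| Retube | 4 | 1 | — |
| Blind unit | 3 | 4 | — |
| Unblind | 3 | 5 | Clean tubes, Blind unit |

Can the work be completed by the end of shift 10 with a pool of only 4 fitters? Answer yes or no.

The minimum achievable peak is 5; 4 < 5, so no feasible schedule stays within the cap.

no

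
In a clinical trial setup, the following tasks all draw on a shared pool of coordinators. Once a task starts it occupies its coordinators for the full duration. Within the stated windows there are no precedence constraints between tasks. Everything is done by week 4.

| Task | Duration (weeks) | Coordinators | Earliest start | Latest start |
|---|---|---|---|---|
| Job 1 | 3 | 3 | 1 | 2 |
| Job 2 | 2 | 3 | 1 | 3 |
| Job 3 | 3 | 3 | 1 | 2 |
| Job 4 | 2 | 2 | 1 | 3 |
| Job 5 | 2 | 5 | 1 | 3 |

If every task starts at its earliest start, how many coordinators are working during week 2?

At early start, week 2 has: Job 1, Job 2, Job 3, Job 4, Job 5.
Demand: 3 + 3 + 3 + 2 + 5 = 16.

16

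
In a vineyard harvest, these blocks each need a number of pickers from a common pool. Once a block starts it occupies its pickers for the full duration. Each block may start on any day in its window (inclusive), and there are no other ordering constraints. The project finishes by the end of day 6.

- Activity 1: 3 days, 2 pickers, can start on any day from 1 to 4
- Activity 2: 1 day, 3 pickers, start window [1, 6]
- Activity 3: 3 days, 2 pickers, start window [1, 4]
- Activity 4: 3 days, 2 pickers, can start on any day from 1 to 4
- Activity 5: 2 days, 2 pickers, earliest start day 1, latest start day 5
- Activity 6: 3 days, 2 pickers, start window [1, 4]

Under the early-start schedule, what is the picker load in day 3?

At early start, day 3 has: Activity 1, Activity 3, Activity 4, Activity 6.
Demand: 2 + 2 + 2 + 2 = 8.

8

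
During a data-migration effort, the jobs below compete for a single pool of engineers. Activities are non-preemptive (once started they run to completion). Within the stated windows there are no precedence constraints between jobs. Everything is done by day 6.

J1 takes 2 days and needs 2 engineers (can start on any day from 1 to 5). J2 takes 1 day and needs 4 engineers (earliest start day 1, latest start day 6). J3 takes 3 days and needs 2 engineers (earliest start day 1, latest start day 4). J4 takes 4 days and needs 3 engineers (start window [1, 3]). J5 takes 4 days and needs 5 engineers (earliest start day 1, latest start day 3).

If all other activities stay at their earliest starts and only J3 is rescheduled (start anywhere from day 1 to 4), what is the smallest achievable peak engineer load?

J3@1: d1:16  d2:12  d3:10  d4:8  d5:0  d6:0 → peak 16
J3@2: d1:14  d2:12  d3:10  d4:10  d5:0  d6:0 → peak 14
J3@3: d1:14  d2:10  d3:10  d4:10  d5:2  d6:0 → peak 14
J3@4: d1:14  d2:10  d3:8  d4:10  d5:2  d6:2 → peak 14
Best is J3@2, peak 14.

14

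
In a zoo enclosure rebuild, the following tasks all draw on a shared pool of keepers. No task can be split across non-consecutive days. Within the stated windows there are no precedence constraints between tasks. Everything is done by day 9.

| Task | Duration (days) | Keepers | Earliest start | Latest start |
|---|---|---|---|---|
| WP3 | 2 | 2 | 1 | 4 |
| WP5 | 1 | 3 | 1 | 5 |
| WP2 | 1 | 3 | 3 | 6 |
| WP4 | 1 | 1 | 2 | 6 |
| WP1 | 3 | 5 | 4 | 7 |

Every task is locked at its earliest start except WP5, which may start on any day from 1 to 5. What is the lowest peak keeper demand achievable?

WP5@1: d1:5  d2:3  d3:3  d4:5  d5:5  d6:5  d7:0  d8:0  d9:0 → peak 5
WP5@2: d1:2  d2:6  d3:3  d4:5  d5:5  d6:5  d7:0  d8:0  d9:0 → peak 6
WP5@3: d1:2  d2:3  d3:6  d4:5  d5:5  d6:5  d7:0  d8:0  d9:0 → peak 6
WP5@4: d1:2  d2:3  d3:3  d4:8  d5:5  d6:5  d7:0  d8:0  d9:0 → peak 8
WP5@5: d1:2  d2:3  d3:3  d4:5  d5:8  d6:5  d7:0  d8:0  d9:0 → peak 8
Best is WP5@1, peak 5.

5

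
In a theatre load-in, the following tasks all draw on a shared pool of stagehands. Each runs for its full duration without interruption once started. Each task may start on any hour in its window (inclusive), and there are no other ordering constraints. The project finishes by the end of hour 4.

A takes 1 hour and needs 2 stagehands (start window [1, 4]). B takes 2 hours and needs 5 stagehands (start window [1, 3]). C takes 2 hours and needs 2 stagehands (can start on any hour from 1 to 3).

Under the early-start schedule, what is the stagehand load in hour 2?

7

At early start, hour 2 has: B, C.
Demand: 5 + 2 = 7.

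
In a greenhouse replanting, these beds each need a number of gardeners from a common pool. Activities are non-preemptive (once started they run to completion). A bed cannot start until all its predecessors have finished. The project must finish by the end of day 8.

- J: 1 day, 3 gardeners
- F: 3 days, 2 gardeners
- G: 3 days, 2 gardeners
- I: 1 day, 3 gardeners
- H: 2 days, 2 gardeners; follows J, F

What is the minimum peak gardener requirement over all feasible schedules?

Early-start (J@1, F@1, G@1, I@1, H@4) gives peak 10: d1:10  d2:4  d3:4  d4:2  d5:2  d6:0  d7:0  d8:0.
Shift F→2, G→2, I→5, H→6.
Schedule J@1, F@2, G@2, I@5, H@6: d1:3  d2:4  d3:4  d4:4  d5:3  d6:2  d7:2  d8:0 — peak 4.

4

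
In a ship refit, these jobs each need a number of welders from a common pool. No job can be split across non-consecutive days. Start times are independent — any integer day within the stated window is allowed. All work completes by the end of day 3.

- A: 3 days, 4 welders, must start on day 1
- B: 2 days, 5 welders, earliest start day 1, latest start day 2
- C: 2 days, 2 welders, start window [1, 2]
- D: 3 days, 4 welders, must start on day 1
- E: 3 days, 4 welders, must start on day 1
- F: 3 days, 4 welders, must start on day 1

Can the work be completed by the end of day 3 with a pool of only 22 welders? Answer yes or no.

The minimum achievable peak is 23; 22 < 23, so no feasible schedule stays within the cap.

no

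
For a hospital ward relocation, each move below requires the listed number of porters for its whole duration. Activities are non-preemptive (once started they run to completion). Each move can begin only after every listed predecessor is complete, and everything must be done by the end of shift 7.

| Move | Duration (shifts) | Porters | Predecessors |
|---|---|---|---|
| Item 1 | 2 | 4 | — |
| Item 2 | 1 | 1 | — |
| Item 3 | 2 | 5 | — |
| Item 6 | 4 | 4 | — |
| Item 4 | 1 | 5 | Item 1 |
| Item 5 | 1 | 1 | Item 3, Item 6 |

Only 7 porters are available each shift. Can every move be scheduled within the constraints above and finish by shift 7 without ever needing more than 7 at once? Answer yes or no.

no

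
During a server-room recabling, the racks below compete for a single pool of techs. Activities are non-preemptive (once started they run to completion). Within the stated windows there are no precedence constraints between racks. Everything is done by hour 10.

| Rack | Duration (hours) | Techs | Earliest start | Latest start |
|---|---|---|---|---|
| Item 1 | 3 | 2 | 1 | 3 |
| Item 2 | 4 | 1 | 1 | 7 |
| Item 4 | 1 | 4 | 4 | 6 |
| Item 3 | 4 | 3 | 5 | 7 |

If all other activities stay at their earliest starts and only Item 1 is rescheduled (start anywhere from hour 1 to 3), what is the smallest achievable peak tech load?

5

Item 1@1: h1:3  h2:3  h3:3  h4:5  h5:3  h6:3  h7:3  h8:3  h9:0  h10:0 → peak 5
Item 1@2: h1:1  h2:3  h3:3  h4:7  h5:3  h6:3  h7:3  h8:3  h9:0  h10:0 → peak 7
Item 1@3: h1:1  h2:1  h3:3  h4:7  h5:5  h6:3  h7:3  h8:3  h9:0  h10:0 → peak 7
Best is Item 1@1, peak 5.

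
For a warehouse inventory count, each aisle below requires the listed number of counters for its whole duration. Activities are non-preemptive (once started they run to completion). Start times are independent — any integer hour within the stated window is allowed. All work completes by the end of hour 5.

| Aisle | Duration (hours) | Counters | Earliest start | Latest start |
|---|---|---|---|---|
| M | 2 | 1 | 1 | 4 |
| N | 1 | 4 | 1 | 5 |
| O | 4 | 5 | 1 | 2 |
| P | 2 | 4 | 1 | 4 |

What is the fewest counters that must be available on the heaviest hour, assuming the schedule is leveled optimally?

9

Early-start (M@1, N@1, O@1, P@1) gives peak 14: h1:14  h2:10  h3:5  h4:5  h5:0.
Shift O→2, P→3.
Schedule M@1, N@1, O@2, P@3: h1:5  h2:6  h3:9  h4:9  h5:5 — peak 9.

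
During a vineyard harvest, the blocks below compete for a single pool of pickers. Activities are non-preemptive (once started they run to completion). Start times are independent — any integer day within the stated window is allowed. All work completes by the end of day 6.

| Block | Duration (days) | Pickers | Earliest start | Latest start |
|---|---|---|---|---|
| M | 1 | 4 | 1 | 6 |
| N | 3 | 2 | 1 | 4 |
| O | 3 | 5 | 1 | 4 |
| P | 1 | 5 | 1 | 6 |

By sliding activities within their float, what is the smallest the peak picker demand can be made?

7

Early-start (M@1, N@1, O@1, P@1) gives peak 16: d1:16  d2:7  d3:7  d4:0  d5:0  d6:0.
Shift O→2, P→5.
Schedule M@1, N@1, O@2, P@5: d1:6  d2:7  d3:7  d4:5  d5:5  d6:0 — peak 7.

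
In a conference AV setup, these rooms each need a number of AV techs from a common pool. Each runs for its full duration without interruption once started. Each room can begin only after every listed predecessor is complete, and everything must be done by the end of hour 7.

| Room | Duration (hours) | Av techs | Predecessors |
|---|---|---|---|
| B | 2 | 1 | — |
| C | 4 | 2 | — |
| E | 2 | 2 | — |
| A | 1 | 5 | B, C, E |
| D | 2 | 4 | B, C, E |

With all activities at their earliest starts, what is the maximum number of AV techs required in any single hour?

9

Early-start schedule: B@1, C@1, E@1, A@5, D@5.
Load per hour: hour 1: 5, hour 2: 5, hour 3: 2, hour 4: 2, hour 5: 9, hour 6: 4, hour 7: 0.
Peak is 9.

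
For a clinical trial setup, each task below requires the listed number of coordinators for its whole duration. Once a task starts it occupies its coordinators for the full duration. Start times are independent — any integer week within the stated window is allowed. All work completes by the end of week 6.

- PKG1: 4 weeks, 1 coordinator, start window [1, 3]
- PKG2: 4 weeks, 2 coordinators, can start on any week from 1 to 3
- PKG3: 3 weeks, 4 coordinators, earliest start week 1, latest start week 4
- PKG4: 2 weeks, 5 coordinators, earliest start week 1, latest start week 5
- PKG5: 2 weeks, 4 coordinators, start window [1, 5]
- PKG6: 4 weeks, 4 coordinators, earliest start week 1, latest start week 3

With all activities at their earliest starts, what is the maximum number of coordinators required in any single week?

Early-start schedule: PKG1@1, PKG2@1, PKG3@1, PKG4@1, PKG5@1, PKG6@1.
Load per week: week 1: 20, week 2: 20, week 3: 11, week 4: 7, week 5: 0, week 6: 0.
Peak is 20.

20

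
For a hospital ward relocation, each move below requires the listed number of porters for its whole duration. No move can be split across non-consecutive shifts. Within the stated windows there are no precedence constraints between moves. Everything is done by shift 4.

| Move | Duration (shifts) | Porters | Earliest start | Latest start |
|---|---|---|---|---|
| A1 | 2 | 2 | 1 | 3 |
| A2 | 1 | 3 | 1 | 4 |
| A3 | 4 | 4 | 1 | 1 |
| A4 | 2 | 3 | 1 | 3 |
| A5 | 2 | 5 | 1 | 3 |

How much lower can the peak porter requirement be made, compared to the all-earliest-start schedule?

Early-start peak: s1:17  s2:14  s3:4  s4:4 ⇒ 17.
Leveled (A1@1, A2@3, A3@1, A4@3, A5@1): s1:11  s2:11  s3:10  s4:7 ⇒ 11.
Reduction 17 − 11 = 6.

6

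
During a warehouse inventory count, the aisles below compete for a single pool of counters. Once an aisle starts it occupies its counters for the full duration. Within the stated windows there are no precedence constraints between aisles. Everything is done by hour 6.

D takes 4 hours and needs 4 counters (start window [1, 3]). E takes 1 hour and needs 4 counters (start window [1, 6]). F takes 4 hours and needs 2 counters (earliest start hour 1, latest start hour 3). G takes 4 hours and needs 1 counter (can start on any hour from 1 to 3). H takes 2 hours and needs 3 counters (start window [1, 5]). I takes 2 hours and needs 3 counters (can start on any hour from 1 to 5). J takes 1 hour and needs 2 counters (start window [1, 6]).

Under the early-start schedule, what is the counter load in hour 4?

7

At early start, hour 4 has: D, F, G.
Demand: 4 + 2 + 1 = 7.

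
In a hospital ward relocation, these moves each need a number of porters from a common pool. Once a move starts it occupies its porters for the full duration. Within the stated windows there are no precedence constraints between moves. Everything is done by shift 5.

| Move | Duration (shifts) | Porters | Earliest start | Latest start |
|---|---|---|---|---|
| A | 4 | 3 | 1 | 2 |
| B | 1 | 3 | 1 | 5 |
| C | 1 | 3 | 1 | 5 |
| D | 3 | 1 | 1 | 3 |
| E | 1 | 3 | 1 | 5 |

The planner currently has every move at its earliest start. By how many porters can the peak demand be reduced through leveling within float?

7

Early-start peak: s1:13  s2:4  s3:4  s4:3  s5:0 ⇒ 13.
Leveled (A@1, B@1, C@2, D@3, E@5): s1:6  s2:6  s3:4  s4:4  s5:4 ⇒ 6.
Reduction 13 − 6 = 7.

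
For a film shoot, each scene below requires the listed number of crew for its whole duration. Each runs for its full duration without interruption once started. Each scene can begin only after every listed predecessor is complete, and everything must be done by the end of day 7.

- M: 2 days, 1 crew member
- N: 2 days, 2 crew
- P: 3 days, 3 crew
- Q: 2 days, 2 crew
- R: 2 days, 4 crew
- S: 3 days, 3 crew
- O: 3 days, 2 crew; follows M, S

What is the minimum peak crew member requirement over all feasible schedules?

Early-start (M@1, N@1, P@1, Q@1, R@1, S@1, O@4) gives peak 15: d1:15  d2:15  d3:6  d4:2  d5:2  d6:2  d7:0.
Shift P→3, Q→4, R→6.
Schedule M@1, N@1, P@3, Q@4, R@6, S@1, O@4: d1:6  d2:6  d3:6  d4:7  d5:7  d6:6  d7:4 — peak 7.

7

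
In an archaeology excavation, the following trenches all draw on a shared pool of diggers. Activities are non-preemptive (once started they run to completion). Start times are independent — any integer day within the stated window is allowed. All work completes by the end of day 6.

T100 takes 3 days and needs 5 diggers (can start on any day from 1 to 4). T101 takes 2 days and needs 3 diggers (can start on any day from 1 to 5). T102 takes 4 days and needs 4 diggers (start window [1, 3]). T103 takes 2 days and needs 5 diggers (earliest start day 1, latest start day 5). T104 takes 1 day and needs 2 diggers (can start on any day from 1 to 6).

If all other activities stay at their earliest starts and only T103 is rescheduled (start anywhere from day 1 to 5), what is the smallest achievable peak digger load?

T103@1: d1:19  d2:17  d3:9  d4:4  d5:0  d6:0 → peak 19
T103@2: d1:14  d2:17  d3:14  d4:4  d5:0  d6:0 → peak 17
T103@3: d1:14  d2:12  d3:14  d4:9  d5:0  d6:0 → peak 14
T103@4: d1:14  d2:12  d3:9  d4:9  d5:5  d6:0 → peak 14
T103@5: d1:14  d2:12  d3:9  d4:4  d5:5  d6:5 → peak 14
Best is T103@3, peak 14.

14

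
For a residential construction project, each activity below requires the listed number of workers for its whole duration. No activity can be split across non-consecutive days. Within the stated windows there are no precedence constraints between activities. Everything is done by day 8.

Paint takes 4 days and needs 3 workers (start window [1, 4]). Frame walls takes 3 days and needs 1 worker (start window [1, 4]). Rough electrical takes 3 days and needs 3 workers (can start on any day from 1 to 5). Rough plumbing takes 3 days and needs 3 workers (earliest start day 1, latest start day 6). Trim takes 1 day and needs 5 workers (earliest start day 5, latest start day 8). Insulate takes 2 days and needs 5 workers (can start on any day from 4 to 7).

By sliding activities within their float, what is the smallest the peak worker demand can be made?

Early-start (Paint@1, Frame walls@1, Rough electrical@1, Rough plumbing@1, Trim@5, Insulate@4) gives peak 10: d1:10  d2:10  d3:10  d4:8  d5:10  d6:0  d7:0  d8:0.
Shift Rough plumbing→4, Insulate→6.
Schedule Paint@1, Frame walls@1, Rough electrical@1, Rough plumbing@4, Trim@5, Insulate@6: d1:7  d2:7  d3:7  d4:6  d5:8  d6:8  d7:5  d8:0 — peak 8.

8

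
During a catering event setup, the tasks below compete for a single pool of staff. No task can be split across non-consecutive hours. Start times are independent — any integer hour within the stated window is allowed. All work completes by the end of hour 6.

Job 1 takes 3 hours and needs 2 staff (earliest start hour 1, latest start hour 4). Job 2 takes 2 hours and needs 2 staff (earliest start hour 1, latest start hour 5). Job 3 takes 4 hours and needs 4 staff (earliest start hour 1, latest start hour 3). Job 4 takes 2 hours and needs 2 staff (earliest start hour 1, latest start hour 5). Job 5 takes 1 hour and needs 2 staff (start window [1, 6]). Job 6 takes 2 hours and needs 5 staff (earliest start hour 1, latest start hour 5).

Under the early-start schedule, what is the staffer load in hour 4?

At early start, hour 4 has: Job 3.
Demand: 4 = 4.

4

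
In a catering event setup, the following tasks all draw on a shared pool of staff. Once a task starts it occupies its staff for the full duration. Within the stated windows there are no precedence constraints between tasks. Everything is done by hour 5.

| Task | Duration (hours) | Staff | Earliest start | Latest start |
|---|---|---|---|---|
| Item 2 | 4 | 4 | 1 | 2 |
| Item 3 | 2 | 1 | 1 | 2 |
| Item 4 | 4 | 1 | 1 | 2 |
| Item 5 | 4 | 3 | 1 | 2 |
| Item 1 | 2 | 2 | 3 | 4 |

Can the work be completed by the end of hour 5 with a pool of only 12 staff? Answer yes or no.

yes

Schedule Item 2@1, Item 3@1, Item 4@1, Item 5@1, Item 1@3: h1:9  h2:9  h3:10  h4:10  h5:0 — peak 10 ≤ 12.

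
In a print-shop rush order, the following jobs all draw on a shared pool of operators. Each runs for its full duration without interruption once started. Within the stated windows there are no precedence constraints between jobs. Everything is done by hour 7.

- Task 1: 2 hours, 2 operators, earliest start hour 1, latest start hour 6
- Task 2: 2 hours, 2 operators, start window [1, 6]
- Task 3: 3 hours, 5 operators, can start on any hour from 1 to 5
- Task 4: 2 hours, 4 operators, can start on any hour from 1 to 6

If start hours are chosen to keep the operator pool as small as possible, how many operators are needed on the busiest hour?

Early-start (Task 1@1, Task 2@1, Task 3@1, Task 4@1) gives peak 13: h1:13  h2:13  h3:5  h4:0  h5:0  h6:0  h7:0.
Shift Task 3→3, Task 4→6.
Schedule Task 1@1, Task 2@1, Task 3@3, Task 4@6: h1:4  h2:4  h3:5  h4:5  h5:5  h6:4  h7:4 — peak 5.
Total operator-hours = 31 over 7 hours ⇒ peak ≥ ⌈31/7⌉ = 5, so 5 is optimal.

5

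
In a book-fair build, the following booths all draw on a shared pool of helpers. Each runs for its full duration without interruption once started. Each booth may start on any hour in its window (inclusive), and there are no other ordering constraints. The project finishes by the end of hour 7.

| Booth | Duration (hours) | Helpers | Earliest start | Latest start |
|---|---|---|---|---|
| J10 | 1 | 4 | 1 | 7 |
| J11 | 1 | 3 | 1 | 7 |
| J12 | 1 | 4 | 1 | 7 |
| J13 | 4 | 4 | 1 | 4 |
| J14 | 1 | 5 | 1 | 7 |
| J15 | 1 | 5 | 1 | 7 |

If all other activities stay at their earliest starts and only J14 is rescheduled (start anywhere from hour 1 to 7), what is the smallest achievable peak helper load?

J14@1: h1:25  h2:4  h3:4  h4:4  h5:0  h6:0  h7:0 → peak 25
J14@2: h1:20  h2:9  h3:4  h4:4  h5:0  h6:0  h7:0 → peak 20
J14@3: h1:20  h2:4  h3:9  h4:4  h5:0  h6:0  h7:0 → peak 20
J14@4: h1:20  h2:4  h3:4  h4:9  h5:0  h6:0  h7:0 → peak 20
J14@5: h1:20  h2:4  h3:4  h4:4  h5:5  h6:0  h7:0 → peak 20
J14@6: h1:20  h2:4  h3:4  h4:4  h5:0  h6:5  h7:0 → peak 20
J14@7: h1:20  h2:4  h3:4  h4:4  h5:0  h6:0  h7:5 → peak 20
Best is J14@2, peak 20.

20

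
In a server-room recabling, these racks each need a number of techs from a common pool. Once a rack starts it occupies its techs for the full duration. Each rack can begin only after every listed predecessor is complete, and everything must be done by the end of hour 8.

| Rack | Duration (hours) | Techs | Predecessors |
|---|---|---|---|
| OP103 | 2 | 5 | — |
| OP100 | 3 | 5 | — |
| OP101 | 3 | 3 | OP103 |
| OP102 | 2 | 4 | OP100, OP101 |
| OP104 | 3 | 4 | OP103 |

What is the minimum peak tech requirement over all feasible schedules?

8

Early-start (OP103@1, OP100@1, OP101@3, OP102@6, OP104@3) gives peak 12: h1:10  h2:10  h3:12  h4:7  h5:7  h6:4  h7:4  h8:0.
Shift OP100→3, OP104→6.
Schedule OP103@1, OP100@3, OP101@3, OP102@6, OP104@6: h1:5  h2:5  h3:8  h4:8  h5:8  h6:8  h7:8  h8:4 — peak 8.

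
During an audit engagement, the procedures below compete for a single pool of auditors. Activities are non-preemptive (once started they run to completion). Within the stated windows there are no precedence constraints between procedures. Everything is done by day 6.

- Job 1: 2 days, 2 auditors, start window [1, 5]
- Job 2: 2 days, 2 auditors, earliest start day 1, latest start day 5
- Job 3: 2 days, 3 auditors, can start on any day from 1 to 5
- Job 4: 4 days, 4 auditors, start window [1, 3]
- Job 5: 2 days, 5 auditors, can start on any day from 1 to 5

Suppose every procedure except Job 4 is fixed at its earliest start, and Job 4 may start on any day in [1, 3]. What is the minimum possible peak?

12

Job 4@1: d1:16  d2:16  d3:4  d4:4  d5:0  d6:0 → peak 16
Job 4@2: d1:12  d2:16  d3:4  d4:4  d5:4  d6:0 → peak 16
Job 4@3: d1:12  d2:12  d3:4  d4:4  d5:4  d6:4 → peak 12
Best is Job 4@3, peak 12.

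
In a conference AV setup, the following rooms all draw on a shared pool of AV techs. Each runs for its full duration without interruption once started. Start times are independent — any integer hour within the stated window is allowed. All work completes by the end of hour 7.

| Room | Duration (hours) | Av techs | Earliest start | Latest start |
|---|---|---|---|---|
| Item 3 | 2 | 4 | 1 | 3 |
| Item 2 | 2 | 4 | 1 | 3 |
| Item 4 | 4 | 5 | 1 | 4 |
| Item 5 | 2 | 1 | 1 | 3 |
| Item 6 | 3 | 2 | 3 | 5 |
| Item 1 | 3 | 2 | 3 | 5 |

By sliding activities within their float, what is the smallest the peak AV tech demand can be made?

9

Early-start (Item 3@1, Item 2@1, Item 4@1, Item 5@1, Item 6@3, Item 1@3) gives peak 14: h1:14  h2:14  h3:9  h4:9  h5:4  h6:0  h7:0.
Shift Item 4→3.
Schedule Item 3@1, Item 2@1, Item 4@3, Item 5@1, Item 6@3, Item 1@3: h1:9  h2:9  h3:9  h4:9  h5:9  h6:5  h7:0 — peak 9.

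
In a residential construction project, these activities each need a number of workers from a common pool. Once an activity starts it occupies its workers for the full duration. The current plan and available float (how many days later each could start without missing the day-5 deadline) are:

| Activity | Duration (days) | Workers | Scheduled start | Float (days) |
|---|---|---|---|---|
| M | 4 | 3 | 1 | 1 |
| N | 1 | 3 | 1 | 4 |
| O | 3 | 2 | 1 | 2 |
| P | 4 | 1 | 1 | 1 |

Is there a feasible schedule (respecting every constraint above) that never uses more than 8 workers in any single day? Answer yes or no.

Schedule M@1, N@1, O@2, P@2: d1:6  d2:6  d3:6  d4:6  d5:1 — peak 6 ≤ 8.

yes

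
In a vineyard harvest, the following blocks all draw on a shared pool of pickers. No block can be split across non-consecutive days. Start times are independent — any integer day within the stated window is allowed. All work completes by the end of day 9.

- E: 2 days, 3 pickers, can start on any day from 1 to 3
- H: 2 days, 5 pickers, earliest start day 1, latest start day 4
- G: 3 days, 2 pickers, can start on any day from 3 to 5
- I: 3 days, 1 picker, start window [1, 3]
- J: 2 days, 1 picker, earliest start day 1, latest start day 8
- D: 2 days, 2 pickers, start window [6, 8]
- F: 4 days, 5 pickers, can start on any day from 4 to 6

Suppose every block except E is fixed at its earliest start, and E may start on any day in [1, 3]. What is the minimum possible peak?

E@1: d1:10  d2:10  d3:3  d4:7  d5:7  d6:7  d7:7  d8:0  d9:0 → peak 10
E@2: d1:7  d2:10  d3:6  d4:7  d5:7  d6:7  d7:7  d8:0  d9:0 → peak 10
E@3: d1:7  d2:7  d3:6  d4:10  d5:7  d6:7  d7:7  d8:0  d9:0 → peak 10
Best is E@1, peak 10.

10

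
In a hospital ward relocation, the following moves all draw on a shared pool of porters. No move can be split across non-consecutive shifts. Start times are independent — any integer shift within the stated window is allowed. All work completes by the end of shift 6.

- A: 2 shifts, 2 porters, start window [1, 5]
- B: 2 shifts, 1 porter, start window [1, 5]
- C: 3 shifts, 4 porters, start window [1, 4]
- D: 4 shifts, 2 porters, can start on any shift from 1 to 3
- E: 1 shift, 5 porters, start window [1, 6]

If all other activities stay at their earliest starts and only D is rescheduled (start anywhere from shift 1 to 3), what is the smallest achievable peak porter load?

D@1: s1:14  s2:9  s3:6  s4:2  s5:0  s6:0 → peak 14
D@2: s1:12  s2:9  s3:6  s4:2  s5:2  s6:0 → peak 12
D@3: s1:12  s2:7  s3:6  s4:2  s5:2  s6:2 → peak 12
Best is D@2, peak 12.

12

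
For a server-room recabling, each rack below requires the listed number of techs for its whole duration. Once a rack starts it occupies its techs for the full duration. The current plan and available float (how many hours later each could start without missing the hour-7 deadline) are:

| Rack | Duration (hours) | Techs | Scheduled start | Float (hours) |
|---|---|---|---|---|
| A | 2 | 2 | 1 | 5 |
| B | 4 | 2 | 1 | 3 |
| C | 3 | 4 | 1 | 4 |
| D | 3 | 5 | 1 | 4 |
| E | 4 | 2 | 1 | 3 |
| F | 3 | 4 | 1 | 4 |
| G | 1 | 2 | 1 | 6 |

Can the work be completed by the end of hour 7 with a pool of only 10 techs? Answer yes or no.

Schedule A@1, B@1, C@1, D@4, E@1, F@5, G@3: h1:10  h2:10  h3:10  h4:9  h5:9  h6:9  h7:4 — peak 10 ≤ 10.

yes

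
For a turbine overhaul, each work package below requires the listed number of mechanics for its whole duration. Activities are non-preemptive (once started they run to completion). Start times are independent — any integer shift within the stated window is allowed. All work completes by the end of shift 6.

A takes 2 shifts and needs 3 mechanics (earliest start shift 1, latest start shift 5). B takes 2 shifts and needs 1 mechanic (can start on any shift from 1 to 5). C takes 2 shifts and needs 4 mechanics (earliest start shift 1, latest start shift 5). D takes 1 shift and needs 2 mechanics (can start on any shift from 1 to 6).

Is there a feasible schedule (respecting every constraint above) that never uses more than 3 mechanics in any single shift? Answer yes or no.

no

The minimum achievable peak is 4; 3 < 4, so no feasible schedule stays within the cap.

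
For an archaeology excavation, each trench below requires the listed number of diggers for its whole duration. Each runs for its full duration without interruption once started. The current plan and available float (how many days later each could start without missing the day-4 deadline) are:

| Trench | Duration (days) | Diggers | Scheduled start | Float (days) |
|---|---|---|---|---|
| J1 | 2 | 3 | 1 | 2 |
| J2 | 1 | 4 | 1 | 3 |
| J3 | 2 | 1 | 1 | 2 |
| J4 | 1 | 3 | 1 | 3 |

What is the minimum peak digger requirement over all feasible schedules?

4

Early-start (J1@1, J2@1, J3@1, J4@1) gives peak 11: d1:11  d2:4  d3:0  d4:0.
Shift J2→3, J4→4.
Schedule J1@1, J2@3, J3@1, J4@4: d1:4  d2:4  d3:4  d4:3 — peak 4.
Total digger-days = 15 over 4 days ⇒ peak ≥ ⌈15/4⌉ = 4, so 4 is optimal.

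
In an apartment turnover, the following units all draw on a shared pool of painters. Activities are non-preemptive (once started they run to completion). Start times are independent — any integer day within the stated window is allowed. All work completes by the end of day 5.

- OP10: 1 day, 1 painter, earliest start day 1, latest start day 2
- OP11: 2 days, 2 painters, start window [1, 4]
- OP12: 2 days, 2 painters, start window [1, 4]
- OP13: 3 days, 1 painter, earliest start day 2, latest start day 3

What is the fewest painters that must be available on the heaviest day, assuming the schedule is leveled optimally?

3

Early-start (OP10@1, OP11@1, OP12@1, OP13@2) gives peak 5: d1:5  d2:5  d3:1  d4:1  d5:0.
Shift OP12→3.
Schedule OP10@1, OP11@1, OP12@3, OP13@2: d1:3  d2:3  d3:3  d4:3  d5:0 — peak 3.
Total painter-days = 12 over 5 days ⇒ peak ≥ ⌈12/5⌉ = 3, so 3 is optimal.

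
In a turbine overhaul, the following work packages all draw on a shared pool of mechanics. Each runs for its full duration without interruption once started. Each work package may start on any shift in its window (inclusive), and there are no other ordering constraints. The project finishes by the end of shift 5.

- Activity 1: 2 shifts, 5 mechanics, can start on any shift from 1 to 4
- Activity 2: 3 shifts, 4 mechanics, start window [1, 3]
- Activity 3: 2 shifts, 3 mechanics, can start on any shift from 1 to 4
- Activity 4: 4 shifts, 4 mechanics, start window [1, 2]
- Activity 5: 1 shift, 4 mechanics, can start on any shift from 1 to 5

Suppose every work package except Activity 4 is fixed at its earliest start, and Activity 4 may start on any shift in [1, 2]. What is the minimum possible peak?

Activity 4@1: s1:20  s2:16  s3:8  s4:4  s5:0 → peak 20
Activity 4@2: s1:16  s2:16  s3:8  s4:4  s5:4 → peak 16
Best is Activity 4@2, peak 16.

16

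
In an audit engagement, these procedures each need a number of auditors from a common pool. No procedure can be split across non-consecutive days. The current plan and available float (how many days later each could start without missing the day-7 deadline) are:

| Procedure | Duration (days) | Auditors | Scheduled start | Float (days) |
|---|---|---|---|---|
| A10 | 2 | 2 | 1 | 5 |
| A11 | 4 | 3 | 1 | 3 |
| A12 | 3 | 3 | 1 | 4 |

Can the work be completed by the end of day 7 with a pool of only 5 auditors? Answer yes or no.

yes

Schedule A10@1, A11@1, A12@5: d1:5  d2:5  d3:3  d4:3  d5:3  d6:3  d7:3 — peak 5 ≤ 5.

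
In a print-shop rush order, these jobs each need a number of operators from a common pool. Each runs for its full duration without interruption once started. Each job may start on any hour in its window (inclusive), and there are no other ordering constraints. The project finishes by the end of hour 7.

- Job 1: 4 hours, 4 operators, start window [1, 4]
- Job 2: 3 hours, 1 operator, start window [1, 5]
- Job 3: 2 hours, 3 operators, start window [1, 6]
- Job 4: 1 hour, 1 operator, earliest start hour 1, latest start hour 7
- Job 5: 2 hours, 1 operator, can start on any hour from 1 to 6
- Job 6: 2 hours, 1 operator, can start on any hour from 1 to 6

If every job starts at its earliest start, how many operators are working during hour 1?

11

At early start, hour 1 has: Job 1, Job 2, Job 3, Job 4, Job 5, Job 6.
Demand: 4 + 1 + 3 + 1 + 1 + 1 = 11.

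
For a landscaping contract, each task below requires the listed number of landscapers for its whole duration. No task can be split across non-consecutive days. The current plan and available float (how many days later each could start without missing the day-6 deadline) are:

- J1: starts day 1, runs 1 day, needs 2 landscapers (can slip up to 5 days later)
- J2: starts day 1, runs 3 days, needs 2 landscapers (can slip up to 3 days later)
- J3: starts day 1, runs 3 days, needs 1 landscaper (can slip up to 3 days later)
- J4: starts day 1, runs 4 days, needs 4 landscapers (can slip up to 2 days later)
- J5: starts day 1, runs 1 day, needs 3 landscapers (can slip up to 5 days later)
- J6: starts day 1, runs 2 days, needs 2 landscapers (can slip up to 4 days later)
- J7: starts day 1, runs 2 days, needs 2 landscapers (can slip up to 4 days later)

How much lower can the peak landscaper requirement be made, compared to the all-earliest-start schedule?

Early-start peak: d1:16  d2:11  d3:7  d4:4  d5:0  d6:0 ⇒ 16.
Leveled (J1@1, J2@1, J3@1, J4@3, J5@4, J6@1, J7@5): d1:7  d2:5  d3:7  d4:7  d5:6  d6:6 ⇒ 7.
Reduction 16 − 7 = 9.

9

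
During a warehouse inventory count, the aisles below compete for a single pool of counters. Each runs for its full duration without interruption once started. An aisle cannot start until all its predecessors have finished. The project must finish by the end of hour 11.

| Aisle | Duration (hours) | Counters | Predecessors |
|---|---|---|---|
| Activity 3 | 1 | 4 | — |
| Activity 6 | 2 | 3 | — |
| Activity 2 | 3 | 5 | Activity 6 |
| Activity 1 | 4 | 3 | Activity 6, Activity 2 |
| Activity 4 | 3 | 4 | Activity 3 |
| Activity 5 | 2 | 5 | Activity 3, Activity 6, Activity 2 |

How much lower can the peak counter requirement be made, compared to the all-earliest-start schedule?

2

Early-start peak: h1:7  h2:7  h3:9  h4:9  h5:5  h6:8  h7:8  h8:3  h9:3  h10:0  h11:0 ⇒ 9.
Leveled (Activity 3@1, Activity 6@1, Activity 2@3, Activity 1@6, Activity 4@6, Activity 5@10): h1:7  h2:3  h3:5  h4:5  h5:5  h6:7  h7:7  h8:7  h9:3  h10:5  h11:5 ⇒ 7.
Reduction 9 − 7 = 2.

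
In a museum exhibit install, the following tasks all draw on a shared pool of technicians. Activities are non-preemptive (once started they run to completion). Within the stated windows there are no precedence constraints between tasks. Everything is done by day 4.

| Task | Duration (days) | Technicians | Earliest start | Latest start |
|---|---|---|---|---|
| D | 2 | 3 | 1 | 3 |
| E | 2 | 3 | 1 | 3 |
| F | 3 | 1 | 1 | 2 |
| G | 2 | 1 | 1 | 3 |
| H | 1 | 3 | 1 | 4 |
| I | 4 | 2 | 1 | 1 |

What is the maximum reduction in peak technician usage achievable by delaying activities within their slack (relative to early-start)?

Early-start peak: d1:13  d2:10  d3:3  d4:2 ⇒ 13.
Leveled (D@1, E@3, F@1, G@1, H@4, I@1): d1:7  d2:7  d3:6  d4:8 ⇒ 8.
Reduction 13 − 8 = 5.

5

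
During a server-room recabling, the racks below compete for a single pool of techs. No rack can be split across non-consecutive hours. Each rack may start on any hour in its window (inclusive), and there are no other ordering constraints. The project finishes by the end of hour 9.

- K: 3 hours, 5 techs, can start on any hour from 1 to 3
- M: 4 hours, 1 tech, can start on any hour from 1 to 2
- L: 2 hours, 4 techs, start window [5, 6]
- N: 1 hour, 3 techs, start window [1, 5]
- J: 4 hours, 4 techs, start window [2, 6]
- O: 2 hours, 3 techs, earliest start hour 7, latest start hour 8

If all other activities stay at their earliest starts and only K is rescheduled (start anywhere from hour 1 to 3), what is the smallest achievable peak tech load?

10

K@1: h1:9  h2:10  h3:10  h4:5  h5:8  h6:4  h7:3  h8:3  h9:0 → peak 10
K@2: h1:4  h2:10  h3:10  h4:10  h5:8  h6:4  h7:3  h8:3  h9:0 → peak 10
K@3: h1:4  h2:5  h3:10  h4:10  h5:13  h6:4  h7:3  h8:3  h9:0 → peak 13
Best is K@1, peak 10.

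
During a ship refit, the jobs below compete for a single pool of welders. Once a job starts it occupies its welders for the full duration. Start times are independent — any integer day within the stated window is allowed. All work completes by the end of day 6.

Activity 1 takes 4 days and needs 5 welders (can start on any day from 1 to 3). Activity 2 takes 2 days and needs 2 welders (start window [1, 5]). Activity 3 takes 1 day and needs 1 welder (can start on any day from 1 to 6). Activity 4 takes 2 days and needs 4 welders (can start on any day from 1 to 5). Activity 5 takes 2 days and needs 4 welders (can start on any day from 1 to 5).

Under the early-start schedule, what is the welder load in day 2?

At early start, day 2 has: Activity 1, Activity 2, Activity 4, Activity 5.
Demand: 5 + 2 + 4 + 4 = 15.

15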